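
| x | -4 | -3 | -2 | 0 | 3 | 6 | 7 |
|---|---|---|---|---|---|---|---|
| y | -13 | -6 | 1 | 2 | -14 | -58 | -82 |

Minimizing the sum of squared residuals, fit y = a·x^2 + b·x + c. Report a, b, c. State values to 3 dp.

a = -1.480, b = -1.614, c = 3.335

Forming MᵀM = [[4131, 487, 123]; [487, 123, 7]; [123, 7, 7]] and Mᵀy = [-6490, -896, -170]ᵀ gives MᵀM·[a, b, c]ᵀ = Mᵀy.
Solving the 3×3 system (Gaussian elimination) gives a = -124309/83992, b = -135601/83992, c = 140041/41996.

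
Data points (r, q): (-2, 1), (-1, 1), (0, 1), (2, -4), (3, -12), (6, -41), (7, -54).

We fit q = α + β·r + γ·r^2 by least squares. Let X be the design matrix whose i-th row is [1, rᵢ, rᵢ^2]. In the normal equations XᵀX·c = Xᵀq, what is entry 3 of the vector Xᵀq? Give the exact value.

Entry 3 ↔ basis r^2, so (Xᵀq)_{3} = Σᵢ (r^2)·qᵢ = (4)·(1) + (1)·(1) + (0)·(1) + (4)·(-4) + (9)·(-12) + (36)·(-41) + (49)·(-54) = -4241.

-4241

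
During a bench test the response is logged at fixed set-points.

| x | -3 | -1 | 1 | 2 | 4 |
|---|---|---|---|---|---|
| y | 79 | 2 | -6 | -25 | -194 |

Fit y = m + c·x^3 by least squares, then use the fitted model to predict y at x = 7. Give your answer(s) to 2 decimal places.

From the data, Σ1 = 5, Σx^3 = 45, Σx^3·x^3 = 4891.
Moment sums: Σy = -144, Σx^3·y = -14757.
So MᵀM·[m, c]ᵀ = Mᵀy: [[5, 45]; [45, 4891]]·[m, c]ᵀ = [-144, -14757]ᵀ.
det = 5·4891 − 45² = 22430.
m = ((-144)·4891 − 45·(-14757))/22430 = -40239/22430; c = (5·(-14757) − 45·(-144))/22430 = -13461/4486.
At x = 7: ŷ = (-40239/22430)·(1) + (-13461/4486)·(343) = -11562927/11215.

ŷ = -1031.02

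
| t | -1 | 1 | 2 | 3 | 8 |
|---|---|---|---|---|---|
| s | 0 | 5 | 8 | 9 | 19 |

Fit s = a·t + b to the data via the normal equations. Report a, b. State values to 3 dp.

AᵀA·[a, b]ᵀ = Aᵀs reads: 79·a + 13·b = 200;  13·a + 5·b = 41.
det = 79·5 − 13² = 226.
a = (200·5 − 13·41)/226 = 467/226; b = (79·41 − 13·200)/226 = 639/226.

a = 2.066, b = 2.827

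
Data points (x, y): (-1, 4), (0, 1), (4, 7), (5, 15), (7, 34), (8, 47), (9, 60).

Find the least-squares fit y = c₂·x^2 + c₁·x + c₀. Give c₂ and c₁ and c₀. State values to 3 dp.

c₂ = 0.977, c₁ = -2.144, c₀ = 0.855

MᵀM·[c₂, c₁, c₀]ᵀ = Mᵀy reads: 13940·c₂ + 1772·c₁ + 236·c₀ = 10025;  1772·c₂ + 236·c₁ + 32·c₀ = 1253;  236·c₂ + 32·c₁ + 7·c₀ = 168.
Solving the 3×3 system (Gaussian elimination) gives c₂ = 8031/8218, c₁ = -35243/16436, c₀ = 502/587.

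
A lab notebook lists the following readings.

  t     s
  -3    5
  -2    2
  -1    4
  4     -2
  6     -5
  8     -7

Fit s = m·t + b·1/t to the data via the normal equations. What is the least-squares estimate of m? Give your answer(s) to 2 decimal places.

Sums needed: Σt·t = 130, Σt·1/t = 6, Σ1/t·1/t = 845/576.
Moment sums: Σt·s = -117, Σ1/t·s = -71/8.
det = 130·(845/576) − 6² = 44557/288.
m = ((-117)·(845/576) − 6·(-71/8))/(44557/288) = -68193/89114; b = (130·(-71/8) − 6·(-117))/(44557/288) = -130104/44557.

m = -0.77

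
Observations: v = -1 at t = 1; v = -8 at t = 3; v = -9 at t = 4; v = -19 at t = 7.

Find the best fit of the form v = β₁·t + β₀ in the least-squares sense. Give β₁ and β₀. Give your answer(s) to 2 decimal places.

Compute the Gram sums: Σt·t = 75, Σt = 15, Σ1 = 4.
For Aᵀv: Σt·v = -194, Σv = -37.
AᵀA·[β₁, β₀]ᵀ = Aᵀv becomes [[75, 15]; [15, 4]]·[β₁, β₀]ᵀ = [-194, -37]ᵀ.
Determinant 75·4 − 15² = 75.
β₁ = ((-194)·4 − 15·(-37))/75 = -221/75; β₀ = (75·(-37) − 15·(-194))/75 = 9/5.

β₁ = -2.95, β₀ = 1.80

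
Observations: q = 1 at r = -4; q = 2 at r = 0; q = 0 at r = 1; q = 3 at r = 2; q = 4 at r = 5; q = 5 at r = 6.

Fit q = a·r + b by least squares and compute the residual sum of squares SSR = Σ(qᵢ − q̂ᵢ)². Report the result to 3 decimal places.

SSR = 6.342

From the data, Σr·r = 82, Σr = 10, Σ1 = 6.
Right-hand side: Σr·q = 52, Σq = 15.
AᵀA·[a, b]ᵀ = Aᵀq becomes [[82, 10]; [10, 6]]·[a, b]ᵀ = [52, 15]ᵀ.
Eliminating b: 6·(row 1) − 10·(row 2) gives 392·a = 6·52 − 10·15 = 162, so a = 81/196.
Then b = (15 − 10·(81/196))/6 = 355/196.
Residuals: 165/196, 37/196, -109/49, 71/196, 6/49, 139/196; SSR = 1243/196.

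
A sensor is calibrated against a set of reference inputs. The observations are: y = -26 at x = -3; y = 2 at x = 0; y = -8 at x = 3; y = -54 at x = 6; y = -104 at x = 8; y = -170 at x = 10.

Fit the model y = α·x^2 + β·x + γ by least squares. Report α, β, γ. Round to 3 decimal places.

MᵀM·[α, β, γ]ᵀ = Mᵀy reads: 15554·α + 1728·β + 218·γ = -25906;  1728·α + 218·β + 24·γ = -2802;  218·α + 24·β + 6·γ = -360.
(Σx^2·x^2 = 15554, Σx^2·x = 1728, Σx^2 = 218, Σx·x = 218, Σx = 24, Σ1 = 6, Σx^2·y = -25906, Σx·y = -2802, Σy = -360.)
Inverting the 3×3 Gram matrix, [α, β, γ]ᵀ = [-299175/148898, 218421/74449, 188777/148898]ᵀ.

α = -2.009, β = 2.934, γ = 1.268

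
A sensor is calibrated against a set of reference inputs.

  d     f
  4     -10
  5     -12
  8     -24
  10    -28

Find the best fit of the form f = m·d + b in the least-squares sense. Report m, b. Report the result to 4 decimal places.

m = -3.1868, b = 3.0110

With design matrix M, MᵀM = [[205, 27]; [27, 4]] and Mᵀf = [-572, -74]ᵀ.
Δ = 205·4 − 27² = 91.
m = ((-572)·4 − 27·(-74))/91 = -290/91; b = (205·(-74) − 27·(-572))/91 = 274/91.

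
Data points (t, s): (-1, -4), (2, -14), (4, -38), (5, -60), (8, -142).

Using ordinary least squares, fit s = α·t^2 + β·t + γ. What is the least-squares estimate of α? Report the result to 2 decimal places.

Entries of AᵀA: Σt^2·t^2 = 4994, Σt^2·t = 708, Σt^2 = 110, Σt·t = 110, Σt = 18, Σ1 = 5.
Moment sums: Σt^2·s = -11256, Σt·s = -1612, Σs = -258.
AᵀA·[α, β, γ]ᵀ = Aᵀs becomes [[4994, 708, 110]; [708, 110, 18]; [110, 18, 5]]·[α, β, γ]ᵀ = [-11256, -1612, -258]ᵀ.
Inverting the 3×3 Gram matrix, [α, β, γ]ᵀ = [-16274/7917, -188/203, -3442/1131]ᵀ.

α = -2.06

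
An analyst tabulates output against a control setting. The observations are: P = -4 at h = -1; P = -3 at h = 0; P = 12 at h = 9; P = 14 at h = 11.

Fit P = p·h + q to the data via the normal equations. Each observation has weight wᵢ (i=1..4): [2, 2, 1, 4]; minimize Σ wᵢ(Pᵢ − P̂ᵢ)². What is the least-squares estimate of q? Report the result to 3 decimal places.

q = -2.683

Sums needed: Σwᵢ·h·h = 567, Σwᵢ·h = 51, Σwᵢ·1 = 9.
For XᵀWP: Σwᵢ·h·P = 732, Σwᵢ·P = 54.
So XᵀWX·[p, q]ᵀ = XᵀWP: [[567, 51]; [51, 9]]·[p, q]ᵀ = [732, 54]ᵀ.
Δ = 567·9 − 51² = 2502.
p = (732·9 − 51·54)/2502 = 213/139; q = (567·54 − 51·732)/2502 = -373/139.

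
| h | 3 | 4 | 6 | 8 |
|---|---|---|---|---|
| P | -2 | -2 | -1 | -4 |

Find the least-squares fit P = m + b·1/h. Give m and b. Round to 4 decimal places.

m = -3.4068, b = 5.2881

Compute the Gram sums: Σ1 = 4, Σ1/h = 7/8, Σ1/h·1/h = 125/576.
Moment sums: ΣP = -9, Σ1/h·P = -11/6.
XᵀX·[m, b]ᵀ = XᵀP becomes [[4, 7/8]; [7/8, 125/576]]·[m, b]ᵀ = [-9, -11/6]ᵀ.
det = 4·(125/576) − (7/8)² = 59/576.
m = ((-9)·(125/576) − (7/8)·(-11/6))/(59/576) = -201/59; b = (4·(-11/6) − (7/8)·(-9))/(59/576) = 312/59.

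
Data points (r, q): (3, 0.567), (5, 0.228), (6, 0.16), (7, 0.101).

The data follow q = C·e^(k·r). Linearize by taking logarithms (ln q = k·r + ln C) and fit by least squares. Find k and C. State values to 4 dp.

Let Y = ln q. Fitting Y = k·r + ln C by least squares:
Σr = 21.0000, Σ(r)² = 119.0000, Σln q = -6.1710, Σr·ln q = -36.1382.
Equations: 119.0000·k + 21.0000·ln C = -36.1382;  21.0000·k + 4·ln C = -6.1710.
Δ = 119.0000·4 − (21.0000)² = 35.0000; k = (-36.1382·4 − 21.0000·-6.1710)/35.0000 = -0.42746, ln C = (119.0000·-6.1710 − 21.0000·-36.1382)/35.0000 = 0.70143, so C = exp(0.70143) = 2.01663.

k = -0.4275, C = 2.0166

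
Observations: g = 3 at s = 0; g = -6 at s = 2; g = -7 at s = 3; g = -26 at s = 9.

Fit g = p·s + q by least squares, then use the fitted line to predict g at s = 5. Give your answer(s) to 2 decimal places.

Sums needed: Σs·s = 94, Σs = 14, Σ1 = 4.
Right-hand side: Σs·g = -267, Σg = -36.
Normal equations: [[94, 14]; [14, 4]]·[p, q]ᵀ = [-267, -36]ᵀ.
Δ = 94·4 − 14² = 180.
p = ((-267)·4 − 14·(-36))/180 = -47/15; q = (94·(-36) − 14·(-267))/180 = 59/30.
At s = 5: ĝ = (-47/15)·(5) + (59/30)·(1) = -137/10.

ĝ = -13.70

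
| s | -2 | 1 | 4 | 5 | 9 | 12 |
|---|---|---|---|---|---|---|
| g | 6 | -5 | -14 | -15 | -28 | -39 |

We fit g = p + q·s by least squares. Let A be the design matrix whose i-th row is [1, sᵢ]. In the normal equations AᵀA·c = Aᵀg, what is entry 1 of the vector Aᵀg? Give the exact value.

Entry 1 ↔ basis 1, so (Aᵀg)_{1} = Σᵢ gᵢ = (1)·(6) + (1)·(-5) + (1)·(-14) + (1)·(-15) + (1)·(-28) + (1)·(-39) = -95.

-95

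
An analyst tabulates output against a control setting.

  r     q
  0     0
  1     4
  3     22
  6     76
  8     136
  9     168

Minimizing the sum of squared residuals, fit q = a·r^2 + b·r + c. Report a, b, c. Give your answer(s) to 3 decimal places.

a = 1.951, b = 1.133, c = 0.466

Normal-equation sums: Σr^2·r^2 = 12035, Σr^2·r = 1485, Σr^2 = 191, Σr·r = 191, Σr = 27, Σ1 = 6.
Right-hand side: Σr^2·q = 25250, Σr·q = 3126, Σq = 406.
Solving the 3×3 system (Gaussian elimination) gives a = 119/61, b = 9609/8479, c = 3950/8479.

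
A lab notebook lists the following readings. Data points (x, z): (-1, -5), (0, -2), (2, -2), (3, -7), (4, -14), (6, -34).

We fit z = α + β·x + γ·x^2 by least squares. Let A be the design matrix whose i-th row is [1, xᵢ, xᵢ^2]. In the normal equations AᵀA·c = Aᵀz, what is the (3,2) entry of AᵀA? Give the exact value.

Row 3 ↔ basis x^2, column 2 ↔ basis x, so (AᵀA)_{3,2} = Σᵢ (x^2)·(x) = (1)·(-1) + (0)·(0) + (4)·(2) + (9)·(3) + (16)·(4) + (36)·(6) = 314.

314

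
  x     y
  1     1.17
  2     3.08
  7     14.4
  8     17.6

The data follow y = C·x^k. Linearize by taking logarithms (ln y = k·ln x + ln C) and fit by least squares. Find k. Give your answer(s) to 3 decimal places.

k = 1.287

Linearized form: ln y = k·ln x + ln C. From the 4 transformed points,
Σln x = 4.7185, Σ(ln x)² = 8.5911, Σln y = 6.8171, Σln x·ln y = 11.9336.
Equations: 8.5911·k + 4.7185·ln C = 11.9336;  4.7185·k + 4·ln C = 6.8171.
Solving (det = 12.1002): k = 1.28659, ln C = 0.18657.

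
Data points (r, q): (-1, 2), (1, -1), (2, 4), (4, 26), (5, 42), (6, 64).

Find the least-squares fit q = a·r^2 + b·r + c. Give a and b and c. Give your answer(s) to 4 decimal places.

a = 2.0477, b = -1.4159, c = -1.4818

Setting ∂/∂a … = 0 gives: 2195·a + 413·b + 83·c = 3787;  413·a + 83·b + 17·c = 703;  83·a + 17·b + 6·c = 137.
(Σr^2·r^2 = 2195, Σr^2·r = 413, Σr^2 = 83, Σr·r = 83, Σr = 17, Σ1 = 6, Σr^2·q = 3787, Σr·q = 703, Σq = 137.)
Inverting the 3×3 Gram matrix, [a, b, c]ᵀ = [901/440, -623/440, -163/110]ᵀ.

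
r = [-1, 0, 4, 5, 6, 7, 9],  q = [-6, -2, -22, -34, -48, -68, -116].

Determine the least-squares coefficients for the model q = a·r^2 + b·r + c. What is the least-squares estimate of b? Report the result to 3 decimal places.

The normal equations are: 11140·a + 1476·b + 208·c = -15664;  1476·a + 208·b + 30·c = -2060;  208·a + 30·b + 7·c = -296.
(Σr^2·r^2 = 11140, Σr^2·r = 1476, Σr^2 = 208, Σr·r = 208, Σr = 30, Σ1 = 7, Σr^2·q = -15664, Σr·q = -2060, Σq = -296.)
Inverting the 3×3 Gram matrix, [a, b, c]ᵀ = [-36275/22836, 1195/692, -28379/11418]ᵀ.

b = 1.727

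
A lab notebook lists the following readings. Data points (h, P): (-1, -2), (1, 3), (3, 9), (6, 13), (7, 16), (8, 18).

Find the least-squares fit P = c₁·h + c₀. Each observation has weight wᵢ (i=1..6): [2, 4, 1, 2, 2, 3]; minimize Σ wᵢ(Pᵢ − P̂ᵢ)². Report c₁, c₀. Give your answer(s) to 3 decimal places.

c₁ = 2.164, c₀ = 0.714

Compute the Gram sums: Σwᵢ·h·h = 377, Σwᵢ·h = 55, Σwᵢ·1 = 14.
Right-hand side: Σwᵢ·h·P = 855, Σwᵢ·P = 129.
Normal equations: [[377, 55]; [55, 14]]·[c₁, c₀]ᵀ = [855, 129]ᵀ.
Determinant 377·14 − 55² = 2253.
c₁ = (855·14 − 55·129)/2253 = 1625/751; c₀ = (377·129 − 55·855)/2253 = 536/751.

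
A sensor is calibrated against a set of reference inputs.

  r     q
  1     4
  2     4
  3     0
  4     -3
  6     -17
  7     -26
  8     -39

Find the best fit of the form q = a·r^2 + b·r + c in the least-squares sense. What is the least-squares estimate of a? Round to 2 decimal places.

a = -0.92

Normal-equation sums: Σr^2·r^2 = 8147, Σr^2·r = 1171, Σr^2 = 179, Σr·r = 179, Σr = 31, Σ1 = 7.
For Xᵀq: Σr^2·q = -4410, Σr·q = -596, Σq = -77.
Row-reducing yields a = -853/924, b = 2087/924, c = 401/154.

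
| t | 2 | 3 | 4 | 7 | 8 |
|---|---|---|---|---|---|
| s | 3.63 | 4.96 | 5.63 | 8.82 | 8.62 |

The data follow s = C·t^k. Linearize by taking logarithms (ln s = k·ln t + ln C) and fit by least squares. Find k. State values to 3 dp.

Let Y = ln s. Fitting Y = k·ln t + ln C by least squares:
AᵀA = [[11.7199, 7.2034]; [7.2034, 5]], rhs = [13.7642, 8.9499]ᵀ  (here Σln t = 7.2034, Σ(ln t)² = 11.7199, Σln s = 8.9499, Σln t·ln s = 13.7642).
Slope k = (n·Σln t·ln s − Σln t·Σln s)/(n·Σ(ln t)² − (Σln t)²) = (5·13.7642 − 7.2034·8.9499)/6.7102 = 0.64850; ln C = (Σln s − k·Σln t)/n = 0.85569.

k = 0.648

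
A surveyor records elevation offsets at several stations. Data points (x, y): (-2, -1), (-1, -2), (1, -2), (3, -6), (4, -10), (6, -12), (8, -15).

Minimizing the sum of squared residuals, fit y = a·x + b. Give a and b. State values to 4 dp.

With design matrix M, MᵀM = [[131, 19]; [19, 7]] and Mᵀy = [-248, -48]ᵀ.
Δ = 131·7 − 19² = 556.
a = ((-248)·7 − 19·(-48))/556 = -206/139; b = (131·(-48) − 19·(-248))/556 = -394/139.

a = -1.4820, b = -2.8345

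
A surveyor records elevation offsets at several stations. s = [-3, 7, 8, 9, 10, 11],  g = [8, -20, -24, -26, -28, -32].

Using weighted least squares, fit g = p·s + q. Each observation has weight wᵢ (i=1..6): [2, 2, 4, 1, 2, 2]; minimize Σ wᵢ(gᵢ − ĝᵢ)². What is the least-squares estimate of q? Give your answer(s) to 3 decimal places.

q = -0.601

With design matrix X, XᵀWX = [[895, 91]; [91, 13]] and XᵀWg = [-2594, -266]ᵀ.
Eliminating q: 13·(row 1) − 91·(row 2) gives 3354·p = 13·(-2594) − 91·(-266) = -9516, so p = -122/43.
Then q = ((-266) − 91·(-122/43))/13 = -336/559.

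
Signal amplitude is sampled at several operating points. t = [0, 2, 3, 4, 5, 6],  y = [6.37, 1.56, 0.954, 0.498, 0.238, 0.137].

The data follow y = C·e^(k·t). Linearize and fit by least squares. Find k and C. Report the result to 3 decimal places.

Linearized form: ln y = k·t + ln C. From the 6 transformed points,
Over the data: Σt = 20.0000, Σ(t)² = 90.0000, Σln y = -1.8712, Σt·ln y = -21.1446.
Normal system: [[90.0000, 20.0000]; [20.0000, 6]]·[k, ln C]ᵀ = [-21.1446, -1.8712]ᵀ.
Slope k = (n·Σt·ln y − Σt·Σln y)/(n·Σ(t)² − (Σt)²) = (6·-21.1446 − 20.0000·-1.8712)/140.0000 = -0.63888; ln C = (Σln y − k·Σt)/n = 1.81773, so C = exp(1.81773) = 6.15786.

k = -0.639, C = 6.158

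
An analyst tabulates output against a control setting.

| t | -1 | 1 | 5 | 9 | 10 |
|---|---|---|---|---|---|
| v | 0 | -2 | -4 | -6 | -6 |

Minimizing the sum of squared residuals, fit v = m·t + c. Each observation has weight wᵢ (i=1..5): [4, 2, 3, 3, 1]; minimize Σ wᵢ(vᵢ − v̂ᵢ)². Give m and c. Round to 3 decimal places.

Normal-equation sums: Σwᵢ·t·t = 424, Σwᵢ·t = 50, Σwᵢ·1 = 13.
And Σwᵢ·t·v = -286, Σwᵢ·v = -40.
Eliminating c: 13·(row 1) − 50·(row 2) gives 3012·m = 13·(-286) − 50·(-40) = -1718, so m = -859/1506.
Then c = ((-40) − 50·(-859/1506))/13 = -665/753.

m = -0.570, c = -0.883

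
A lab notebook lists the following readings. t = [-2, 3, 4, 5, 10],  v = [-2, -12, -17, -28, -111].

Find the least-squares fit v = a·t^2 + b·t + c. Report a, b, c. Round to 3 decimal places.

The normal system AᵀA·[a, b, c]ᵀ = Aᵀv is [[10978, 1208, 154]; [1208, 154, 20]; [154, 20, 5]]·[a, b, c]ᵀ = [-12188, -1350, -170]ᵀ.
Solving the 3×3 system (Gaussian elimination) gives a = -3980/3747, b = -77165/138639, c = 43514/46213.

a = -1.062, b = -0.557, c = 0.942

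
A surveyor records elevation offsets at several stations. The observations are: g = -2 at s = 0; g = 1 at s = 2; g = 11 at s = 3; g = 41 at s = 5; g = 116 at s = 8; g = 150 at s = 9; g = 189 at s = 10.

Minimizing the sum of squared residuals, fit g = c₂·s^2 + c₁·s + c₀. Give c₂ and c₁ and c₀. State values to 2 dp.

c₂ = 2.12, c₁ = -2.07, c₀ = -2.28

The normal equations are: 21379·c₂ + 2401·c₁ + 283·c₀ = 39602;  2401·c₂ + 283·c₁ + 37·c₀ = 4408;  283·c₂ + 37·c₁ + 7·c₀ = 506.
Solving the 3×3 system (Gaussian elimination) gives c₂ = 5096/2409, c₁ = -2725/1314, c₀ = -32887/14454.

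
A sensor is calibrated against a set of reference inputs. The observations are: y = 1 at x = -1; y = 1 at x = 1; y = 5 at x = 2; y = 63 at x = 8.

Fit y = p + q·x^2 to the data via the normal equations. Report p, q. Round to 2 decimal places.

p = 0.36, q = 0.98

Sums needed: Σ1 = 4, Σx^2 = 70, Σx^2·x^2 = 4114.
For Mᵀy: Σy = 70, Σx^2·y = 4054.
So MᵀM·[p, q]ᵀ = Mᵀy: [[4, 70]; [70, 4114]]·[p, q]ᵀ = [70, 4054]ᵀ.
Determinant 4·4114 − 70² = 11556.
p = (70·4114 − 70·4054)/11556 = 350/963; q = (4·4054 − 70·70)/11556 = 943/963.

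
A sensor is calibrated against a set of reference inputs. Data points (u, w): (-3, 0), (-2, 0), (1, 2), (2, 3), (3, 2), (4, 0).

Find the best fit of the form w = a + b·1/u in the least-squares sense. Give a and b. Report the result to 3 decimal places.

MᵀM·[a, b]ᵀ = Mᵀw reads: 6·a + (5/4)·b = 7;  (5/4)·a + (257/144)·b = 25/6.
(Σ1 = 6, Σ1/u = 5/4, Σ1/u·1/u = 257/144, Σw = 7, Σ1/u·w = 25/6.)
Δ = 6·(257/144) − (5/4)² = 439/48.
a = (7·(257/144) − (5/4)·(25/6))/(439/48) = 1049/1317; b = (6·(25/6) − (5/4)·7)/(439/48) = 780/439.

a = 0.797, b = 1.777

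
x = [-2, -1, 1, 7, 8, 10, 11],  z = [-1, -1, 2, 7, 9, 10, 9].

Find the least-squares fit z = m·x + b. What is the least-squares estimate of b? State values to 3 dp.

The normal equations are: 340·m + 34·b = 325;  34·m + 7·b = 35.
(Σx·x = 340, Σx = 34, Σ1 = 7, Σx·z = 325, Σz = 35.)
det = 340·7 − 34² = 1224.
m = (325·7 − 34·35)/1224 = 1085/1224; b = (340·35 − 34·325)/1224 = 25/36.

b = 0.694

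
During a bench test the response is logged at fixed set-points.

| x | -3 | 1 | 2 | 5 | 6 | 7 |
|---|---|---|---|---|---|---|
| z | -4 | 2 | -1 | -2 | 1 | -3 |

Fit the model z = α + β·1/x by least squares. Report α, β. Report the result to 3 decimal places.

α = -2.342, β = 4.207

Entries of MᵀM: Σ1 = 6, Σ1/x = 176/105, Σ1/x·1/x = 31957/22050.
Right-hand side: Σz = -7, Σ1/x·z = 76/35.
Δ = 6·(31957/22050) − (176/105)² = 12979/2205.
α = ((-7)·(31957/22050) − (176/105)·(76/35))/(12979/2205) = -60791/25958; β = (6·(76/35) − (176/105)·(-7))/(12979/2205) = 54600/12979.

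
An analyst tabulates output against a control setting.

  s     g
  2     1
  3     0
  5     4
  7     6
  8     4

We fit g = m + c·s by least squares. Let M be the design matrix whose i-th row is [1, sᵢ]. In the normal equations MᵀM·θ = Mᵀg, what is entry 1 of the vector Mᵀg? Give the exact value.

15

Entry 1 ↔ basis 1, so (Mᵀg)_{1} = Σᵢ gᵢ = (1)·(1) + (1)·(0) + (1)·(4) + (1)·(6) + (1)·(4) = 15.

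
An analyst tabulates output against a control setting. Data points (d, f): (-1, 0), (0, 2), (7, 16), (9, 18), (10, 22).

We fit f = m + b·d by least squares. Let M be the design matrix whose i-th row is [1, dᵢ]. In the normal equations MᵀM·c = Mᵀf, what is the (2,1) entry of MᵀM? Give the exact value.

25

Row 2 ↔ basis d, column 1 ↔ basis 1, so (MᵀM)_{2,1} = Σᵢ d = (-1)·(1) + (0)·(1) + (7)·(1) + (9)·(1) + (10)·(1) = 25.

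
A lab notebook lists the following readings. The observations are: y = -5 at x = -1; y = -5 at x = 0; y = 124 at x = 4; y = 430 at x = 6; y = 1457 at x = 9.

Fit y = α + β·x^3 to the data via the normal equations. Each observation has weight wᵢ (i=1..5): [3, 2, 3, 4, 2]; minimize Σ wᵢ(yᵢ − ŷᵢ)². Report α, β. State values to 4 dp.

The normal equations are: 14·α + 2511·β = 4981;  2511·α + 1261797·β = 2519649.
Determinant 14·1261797 − 2511² = 11360037.
α = (4981·1261797 − 2511·2519649)/11360037 = -13942594/3786679; β = (14·2519649 − 2511·4981)/11360037 = 7589265/3786679.

α = -3.6820, β = 2.0042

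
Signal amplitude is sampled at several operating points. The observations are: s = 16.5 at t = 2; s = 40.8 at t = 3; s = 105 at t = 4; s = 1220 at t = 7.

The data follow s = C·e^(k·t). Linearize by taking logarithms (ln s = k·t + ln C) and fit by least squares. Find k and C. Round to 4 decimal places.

Let Y = ln s. Fitting Y = k·t + ln C by least squares:
Sums: Σt = 16.0000, Σ(t)² = 78.0000, Σln s = 18.2726, Σt·ln s = 85.0949.
Normal system: [[78.0000, 16.0000]; [16.0000, 4]]·[k, ln C]ᵀ = [85.0949, 18.2726]ᵀ.
Δ = 78.0000·4 − (16.0000)² = 56.0000; k = (85.0949·4 − 16.0000·18.2726)/56.0000 = 0.85746, ln C = (78.0000·18.2726 − 16.0000·85.0949)/56.0000 = 1.13832, so C = exp(1.13832) = 3.12152.

k = 0.8575, C = 3.1215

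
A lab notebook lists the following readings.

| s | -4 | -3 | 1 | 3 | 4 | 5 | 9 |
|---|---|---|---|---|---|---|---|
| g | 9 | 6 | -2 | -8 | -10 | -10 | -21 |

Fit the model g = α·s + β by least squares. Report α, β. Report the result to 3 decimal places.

From the data, Σs·s = 157, Σs = 15, Σ1 = 7.
Right-hand side: Σs·g = -359, Σg = -36.
So XᵀX·[α, β]ᵀ = Xᵀg: [[157, 15]; [15, 7]]·[α, β]ᵀ = [-359, -36]ᵀ.
Δ = 157·7 − 15² = 874.
α = ((-359)·7 − 15·(-36))/874 = -1973/874; β = (157·(-36) − 15·(-359))/874 = -267/874.

α = -2.257, β = -0.305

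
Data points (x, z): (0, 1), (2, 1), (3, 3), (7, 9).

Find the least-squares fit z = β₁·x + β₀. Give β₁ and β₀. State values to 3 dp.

Setting ∂/∂β₁ … = 0 gives: 62·β₁ + 12·β₀ = 74;  12·β₁ + 4·β₀ = 14.
Eliminating β₀: 4·(row 1) − 12·(row 2) gives 104·β₁ = 4·74 − 12·14 = 128, so β₁ = 16/13.
Then β₀ = (14 − 12·(16/13))/4 = -5/26.

β₁ = 1.231, β₀ = -0.192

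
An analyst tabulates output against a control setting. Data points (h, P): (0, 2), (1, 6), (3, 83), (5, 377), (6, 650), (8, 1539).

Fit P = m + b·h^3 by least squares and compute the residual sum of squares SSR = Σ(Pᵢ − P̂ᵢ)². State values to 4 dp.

XᵀX·[m, b]ᵀ = XᵀP reads: 6·m + 881·b = 2657;  881·m + 325155·b = 977740.
det = 6·325155 − 881² = 1174769.
m = (2657·325155 − 881·977740)/1174769 = 2547895/1174769; b = (6·977740 − 881·2657)/1174769 = 3525623/1174769.
Residuals: -198357/1174769, 975096/1174769, -233889/1174769, -362857/1174769, -482613/1174769, 302620/1174769; SSR = 1277716/1174769.

SSR = 1.0876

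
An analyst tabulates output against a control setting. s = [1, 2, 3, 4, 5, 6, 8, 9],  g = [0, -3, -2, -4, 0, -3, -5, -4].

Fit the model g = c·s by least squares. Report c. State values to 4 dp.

c = -0.5169

With design matrix M, MᵀM = [[236]] and Mᵀg = [-122]ᵀ.
c = (-122)/236 = -0.516949.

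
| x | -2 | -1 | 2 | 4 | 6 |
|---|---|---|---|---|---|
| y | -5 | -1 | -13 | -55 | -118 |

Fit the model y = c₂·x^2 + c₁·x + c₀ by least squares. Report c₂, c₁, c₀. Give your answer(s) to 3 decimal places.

c₂ = -2.985, c₁ = -2.060, c₀ = 1.729

Forming MᵀM = [[1585, 279, 61]; [279, 61, 9]; [61, 9, 5]] and Mᵀy = [-5201, -943, -192]ᵀ gives MᵀM·[c₂, c₁, c₀]ᵀ = Mᵀy.
Row-reducing yields c₂ = -67463/22598, c₁ = -46547/22598, c₀ = 19535/11299.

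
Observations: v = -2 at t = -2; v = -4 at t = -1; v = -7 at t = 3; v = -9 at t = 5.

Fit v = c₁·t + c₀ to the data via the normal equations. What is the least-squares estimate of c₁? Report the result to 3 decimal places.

c₁ = -0.931

Forming XᵀX = [[39, 5]; [5, 4]] and Xᵀv = [-58, -22]ᵀ gives XᵀX·[c₁, c₀]ᵀ = Xᵀv.
Determinant 39·4 − 5² = 131.
c₁ = ((-58)·4 − 5·(-22))/131 = -122/131; c₀ = (39·(-22) − 5·(-58))/131 = -568/131.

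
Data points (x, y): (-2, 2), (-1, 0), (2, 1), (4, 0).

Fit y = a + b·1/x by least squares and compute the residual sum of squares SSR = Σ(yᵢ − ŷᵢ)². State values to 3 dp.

SSR = 2.747

Normal-equation sums: Σ1 = 4, Σ1/x = -3/4, Σ1/x·1/x = 25/16.
And Σy = 3, Σ1/x·y = -1/2.
MᵀM·[a, b]ᵀ = Mᵀy becomes [[4, -3/4]; [-3/4, 25/16]]·[a, b]ᵀ = [3, -1/2]ᵀ.
det = 4·(25/16) − (-3/4)² = 91/16.
a = (3·(25/16) − (-3/4)·(-1/2))/(91/16) = 69/91; b = (4·(-1/2) − (-3/4)·3)/(91/16) = 4/91.
Residuals: 115/91, -5/7, 20/91, -10/13; SSR = 250/91.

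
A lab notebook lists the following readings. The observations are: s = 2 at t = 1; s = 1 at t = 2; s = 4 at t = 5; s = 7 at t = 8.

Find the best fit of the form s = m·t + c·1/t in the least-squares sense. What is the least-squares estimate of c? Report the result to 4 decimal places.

MᵀM·[m, c]ᵀ = Mᵀs reads: 94·m + 4·c = 80;  4·m + (2089/1600)·c = 167/40.
(Σt·t = 94, Σt·1/t = 4, Σ1/t·1/t = 2089/1600, Σt·s = 80, Σ1/t·s = 167/40.)
det = 94·(2089/1600) − 4² = 85383/800.
m = (80·(2089/1600) − 4·(167/40))/(85383/800) = 7800/9487; c = (94·(167/40) − 4·80)/(85383/800) = 6440/9487.

c = 0.6788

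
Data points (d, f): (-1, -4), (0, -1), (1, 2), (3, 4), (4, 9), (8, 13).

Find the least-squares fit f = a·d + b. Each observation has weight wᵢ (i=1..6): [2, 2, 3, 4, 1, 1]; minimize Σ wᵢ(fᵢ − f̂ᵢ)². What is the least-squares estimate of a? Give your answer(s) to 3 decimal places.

a = 1.873

Sums needed: Σwᵢ·d·d = 121, Σwᵢ·d = 25, Σwᵢ·1 = 13.
Moment sums: Σwᵢ·d·f = 202, Σwᵢ·f = 34.
AᵀWA·[a, b]ᵀ = AᵀWf becomes [[121, 25]; [25, 13]]·[a, b]ᵀ = [202, 34]ᵀ.
Δ = 121·13 − 25² = 948.
a = (202·13 − 25·34)/948 = 148/79; b = (121·34 − 25·202)/948 = -78/79.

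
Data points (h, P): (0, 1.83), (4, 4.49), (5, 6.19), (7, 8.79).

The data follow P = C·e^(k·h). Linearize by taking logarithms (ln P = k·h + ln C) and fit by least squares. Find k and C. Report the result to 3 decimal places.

k = 0.228, C = 1.848

Linearized form: ln P = k·h + ln C. From the 4 transformed points,
Σh = 16.0000, Σ(h)² = 90.0000, Σln P = 6.1027, Σh·ln P = 30.3374.
Normal system: [[90.0000, 16.0000]; [16.0000, 4]]·[k, ln C]ᵀ = [30.3374, 6.1027]ᵀ.
Δ = 90.0000·4 − (16.0000)² = 104.0000; k = (30.3374·4 − 16.0000·6.1027)/104.0000 = 0.22794, ln C = (90.0000·6.1027 − 16.0000·30.3374)/104.0000 = 0.61391, so C = exp(0.61391) = 1.84764.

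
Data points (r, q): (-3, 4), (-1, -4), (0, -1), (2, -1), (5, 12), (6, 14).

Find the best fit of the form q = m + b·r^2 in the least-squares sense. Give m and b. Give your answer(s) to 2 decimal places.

m = -2.15, b = 0.49

From the data, Σ1 = 6, Σr^2 = 75, Σr^2·r^2 = 2019.
For Mᵀq: Σq = 24, Σr^2·q = 832.
Δ = 6·2019 − 75² = 6489.
m = (24·2019 − 75·832)/6489 = -664/309; b = (6·832 − 75·24)/6489 = 152/309.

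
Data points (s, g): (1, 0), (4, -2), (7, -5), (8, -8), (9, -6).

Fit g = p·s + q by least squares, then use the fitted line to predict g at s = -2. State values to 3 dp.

Compute the Gram sums: Σs·s = 211, Σs = 29, Σ1 = 5.
Moment sums: Σs·g = -161, Σg = -21.
So XᵀX·[p, q]ᵀ = Xᵀg: [[211, 29]; [29, 5]]·[p, q]ᵀ = [-161, -21]ᵀ.
Δ = 211·5 − 29² = 214.
p = ((-161)·5 − 29·(-21))/214 = -98/107; q = (211·(-21) − 29·(-161))/214 = 119/107.
At s = -2: ĝ = (-98/107)·(-2) + (119/107)·(1) = 315/107.

ĝ = 2.944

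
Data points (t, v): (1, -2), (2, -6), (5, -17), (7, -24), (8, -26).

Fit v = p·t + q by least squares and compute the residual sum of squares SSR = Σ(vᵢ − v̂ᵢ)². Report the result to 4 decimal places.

The normal system XᵀX·[p, q]ᵀ = Xᵀv is [[143, 23]; [23, 5]]·[p, q]ᵀ = [-475, -75]ᵀ.
Determinant 143·5 − 23² = 186.
p = ((-475)·5 − 23·(-75))/186 = -325/93; q = (143·(-75) − 23·(-475))/186 = 100/93.
Residuals: 13/31, -8/93, -56/93, -19/31, 82/93; SSR = 158/93.

SSR = 1.6989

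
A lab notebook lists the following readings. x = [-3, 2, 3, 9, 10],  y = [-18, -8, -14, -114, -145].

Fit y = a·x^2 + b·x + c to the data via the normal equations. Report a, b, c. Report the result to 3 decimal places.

Sums needed: Σx^2·x^2 = 16739, Σx^2·x = 1737, Σx^2 = 203, Σx·x = 203, Σx = 21, Σ1 = 5.
Moment sums: Σx^2·y = -24054, Σx·y = -2480, Σy = -299.
Inverting the 3×3 Gram matrix, [a, b, c]ᵀ = [-89098/60411, 28125/40274, -26521/9294]ᵀ.

a = -1.475, b = 0.698, c = -2.854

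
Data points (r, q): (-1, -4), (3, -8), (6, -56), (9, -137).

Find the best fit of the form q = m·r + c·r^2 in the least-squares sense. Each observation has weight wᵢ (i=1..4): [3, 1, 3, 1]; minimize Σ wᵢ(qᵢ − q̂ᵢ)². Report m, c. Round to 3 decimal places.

Normal-equation sums: Σwᵢ·r·r = 201, Σwᵢ·r·r^2 = 1401, Σwᵢ·r^2·r^2 = 10533.
For MᵀWq: Σwᵢ·r·q = -2253, Σwᵢ·r^2·q = -17229.
MᵀWM·[m, c]ᵀ = MᵀWq becomes [[201, 1401]; [1401, 10533]]·[m, c]ᵀ = [-2253, -17229]ᵀ.
Δ = 201·10533 − 1401² = 154332.
m = ((-2253)·10533 − 1401·(-17229))/154332 = 11305/4287; c = (201·(-17229) − 1401·(-2253))/154332 = -8516/4287.

m = 2.637, c = -1.986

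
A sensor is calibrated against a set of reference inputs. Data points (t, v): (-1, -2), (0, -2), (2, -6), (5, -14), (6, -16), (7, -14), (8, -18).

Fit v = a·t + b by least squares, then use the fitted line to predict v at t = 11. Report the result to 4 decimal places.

The normal equations are: 179·a + 27·b = -418;  27·a + 7·b = -72.
(Σt·t = 179, Σt = 27, Σ1 = 7, Σt·v = -418, Σv = -72.)
Eliminating b: 7·(row 1) − 27·(row 2) gives 524·a = 7·(-418) − 27·(-72) = -982, so a = -491/262.
Then b = ((-72) − 27·(-491/262))/7 = -801/262.
At t = 11: v̂ = (-491/262)·(11) + (-801/262)·(1) = -3101/131.

v̂ = -23.6718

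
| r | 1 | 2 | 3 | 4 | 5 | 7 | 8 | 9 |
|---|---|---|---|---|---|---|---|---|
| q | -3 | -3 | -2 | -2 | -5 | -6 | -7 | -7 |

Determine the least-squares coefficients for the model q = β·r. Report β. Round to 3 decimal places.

β = -0.839

Forming AᵀA = [[249]] and Aᵀq = [-209]ᵀ gives AᵀA·[β]ᵀ = Aᵀq.
β = (-209)/249 = -0.839357.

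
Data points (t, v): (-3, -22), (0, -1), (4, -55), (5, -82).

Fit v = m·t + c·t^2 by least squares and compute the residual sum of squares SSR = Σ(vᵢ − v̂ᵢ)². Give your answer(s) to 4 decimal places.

SSR = 2.0571

MᵀM·[m, c]ᵀ = Mᵀv reads: 50·m + 162·c = -564;  162·m + 962·c = -3128.
Δ = 50·962 − 162² = 21856.
m = ((-564)·962 − 162·(-3128))/21856 = -4479/2732; c = (50·(-3128) − 162·(-564))/21856 = -8129/2732.
Residuals: -95/683, -1, -570/683, 399/683; SSR = 1405/683.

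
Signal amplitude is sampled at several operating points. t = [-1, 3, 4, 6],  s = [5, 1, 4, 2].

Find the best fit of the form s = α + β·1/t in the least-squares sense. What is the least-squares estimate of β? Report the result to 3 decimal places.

β = -2.179

Normal-equation sums: Σ1 = 4, Σ1/t = -1/4, Σ1/t·1/t = 173/144.
Right-hand side: Σs = 12, Σ1/t·s = -10/3.
Determinant 4·(173/144) − (-1/4)² = 683/144.
α = (12·(173/144) − (-1/4)·(-10/3))/(683/144) = 1956/683; β = (4·(-10/3) − (-1/4)·12)/(683/144) = -1488/683.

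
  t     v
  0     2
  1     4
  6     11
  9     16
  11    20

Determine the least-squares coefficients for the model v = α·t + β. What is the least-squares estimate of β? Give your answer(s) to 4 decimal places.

AᵀA·[α, β]ᵀ = Aᵀv reads: 239·α + 27·β = 434;  27·α + 5·β = 53.
(Σt·t = 239, Σt = 27, Σ1 = 5, Σt·v = 434, Σv = 53.)
Eliminating β: 5·(row 1) − 27·(row 2) gives 466·α = 5·434 − 27·53 = 739, so α = 739/466.
Then β = (53 − 27·(739/466))/5 = 949/466.

β = 2.0365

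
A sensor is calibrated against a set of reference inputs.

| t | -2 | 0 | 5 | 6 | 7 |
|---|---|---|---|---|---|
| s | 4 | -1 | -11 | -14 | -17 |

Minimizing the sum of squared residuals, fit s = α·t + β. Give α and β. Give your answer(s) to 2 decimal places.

Normal-equation sums: Σt·t = 114, Σt = 16, Σ1 = 5.
And Σt·s = -266, Σs = -39.
Normal equations: [[114, 16]; [16, 5]]·[α, β]ᵀ = [-266, -39]ᵀ.
det = 114·5 − 16² = 314.
α = ((-266)·5 − 16·(-39))/314 = -353/157; β = (114·(-39) − 16·(-266))/314 = -95/157.

α = -2.25, β = -0.61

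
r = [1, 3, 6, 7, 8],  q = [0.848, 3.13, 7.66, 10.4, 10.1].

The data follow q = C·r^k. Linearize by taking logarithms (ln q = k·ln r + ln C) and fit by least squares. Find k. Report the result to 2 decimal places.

Let Y = ln q. Fitting Y = k·ln r + ln C by least squares:
Sums: Σln r = 6.9157, Σ(ln r)² = 12.5280, Σln q = 7.6665, Σln r·ln q = 14.2673.
Normal system: [[12.5280, 6.9157]; [6.9157, 5]]·[k, ln C]ᵀ = [14.2673, 7.6665]ᵀ.
Δ = 12.5280·5 − (6.9157)² = 14.8127; k = (14.2673·5 − 6.9157·7.6665)/14.8127 = 1.23658, ln C = (12.5280·7.6665 − 6.9157·14.2673)/14.8127 = -0.17707.

k = 1.24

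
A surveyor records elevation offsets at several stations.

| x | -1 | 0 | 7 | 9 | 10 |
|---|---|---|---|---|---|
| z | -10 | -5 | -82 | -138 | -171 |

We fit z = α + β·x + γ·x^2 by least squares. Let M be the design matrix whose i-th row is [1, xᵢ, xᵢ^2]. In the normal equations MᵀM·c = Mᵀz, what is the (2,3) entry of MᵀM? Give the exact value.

Row 2 ↔ basis x, column 3 ↔ basis x^2, so (MᵀM)_{2,3} = Σᵢ (x)·(x^2) = (-1)·(1) + (0)·(0) + (7)·(49) + (9)·(81) + (10)·(100) = 2071.

2071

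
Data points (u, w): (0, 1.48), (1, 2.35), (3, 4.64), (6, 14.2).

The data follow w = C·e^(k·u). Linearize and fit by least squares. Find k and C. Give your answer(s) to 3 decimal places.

k = 0.371, C = 1.539

Linearized form: ln w = k·u + ln C. From the 4 transformed points,
Σu = 10.0000, Σ(u)² = 46.0000, Σln w = 5.4344, Σu·ln w = 21.3780.
Normal system: [[46.0000, 10.0000]; [10.0000, 4]]·[k, ln C]ᵀ = [21.3780, 5.4344]ᵀ.
Solving (det = 84.0000): k = 0.37105, ln C = 0.43099, so C = exp(0.43099) = 1.53878.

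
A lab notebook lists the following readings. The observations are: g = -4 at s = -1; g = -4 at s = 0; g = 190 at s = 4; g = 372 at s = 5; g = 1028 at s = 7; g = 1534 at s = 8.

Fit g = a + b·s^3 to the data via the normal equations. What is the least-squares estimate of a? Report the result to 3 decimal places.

a = -2.478

MᵀM·[a, b]ᵀ = Mᵀg reads: 6·a + 1043·b = 3116;  1043·a + 399515·b = 1196676.
det = 6·399515 − 1043² = 1309241.
a = (3116·399515 − 1043·1196676)/1309241 = -3244328/1309241; b = (6·1196676 − 1043·3116)/1309241 = 3930068/1309241.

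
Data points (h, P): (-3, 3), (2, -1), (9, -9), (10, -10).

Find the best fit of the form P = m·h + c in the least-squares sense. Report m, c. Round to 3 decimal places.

Compute the Gram sums: Σh·h = 194, Σh = 18, Σ1 = 4.
Moment sums: Σh·P = -192, ΣP = -17.
So AᵀA·[m, c]ᵀ = AᵀP: [[194, 18]; [18, 4]]·[m, c]ᵀ = [-192, -17]ᵀ.
det = 194·4 − 18² = 452.
m = ((-192)·4 − 18·(-17))/452 = -231/226; c = (194·(-17) − 18·(-192))/452 = 79/226.

m = -1.022, c = 0.350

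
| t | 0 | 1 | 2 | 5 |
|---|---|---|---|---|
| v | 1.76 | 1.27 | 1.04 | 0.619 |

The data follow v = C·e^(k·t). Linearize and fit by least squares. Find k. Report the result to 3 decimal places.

k = -0.201

Linearized form: ln v = k·t + ln C. From the 4 transformed points,
AᵀA = [[30.0000, 8.0000]; [8.0000, 4]], rhs = [-2.0808, 0.3639]ᵀ  (here Σt = 8.0000, Σ(t)² = 30.0000, Σln v = 0.3639, Σt·ln v = -2.0808).
Δ = 30.0000·4 − (8.0000)² = 56.0000; k = (-2.0808·4 − 8.0000·0.3639)/56.0000 = -0.20061, ln C = (30.0000·0.3639 − 8.0000·-2.0808)/56.0000 = 0.49220.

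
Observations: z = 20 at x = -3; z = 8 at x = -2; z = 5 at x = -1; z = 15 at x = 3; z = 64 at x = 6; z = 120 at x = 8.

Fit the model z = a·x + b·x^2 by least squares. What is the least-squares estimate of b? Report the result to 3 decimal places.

The normal system AᵀA·[a, b]ᵀ = Aᵀz is [[123, 719]; [719, 5571]]·[a, b]ᵀ = [1308, 10336]ᵀ.
Determinant 123·5571 − 719² = 168272.
a = (1308·5571 − 719·10336)/168272 = -2783/3236; b = (123·10336 − 719·1308)/168272 = 6363/3236.

b = 1.966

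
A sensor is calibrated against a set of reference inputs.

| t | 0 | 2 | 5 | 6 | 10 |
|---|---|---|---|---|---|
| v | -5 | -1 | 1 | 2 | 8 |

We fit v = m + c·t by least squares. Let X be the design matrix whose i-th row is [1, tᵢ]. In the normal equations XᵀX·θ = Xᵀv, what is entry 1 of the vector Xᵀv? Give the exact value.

5

Entry 1 ↔ basis 1, so (Xᵀv)_{1} = Σᵢ vᵢ = (1)·(-5) + (1)·(-1) + (1)·(1) + (1)·(2) + (1)·(8) = 5.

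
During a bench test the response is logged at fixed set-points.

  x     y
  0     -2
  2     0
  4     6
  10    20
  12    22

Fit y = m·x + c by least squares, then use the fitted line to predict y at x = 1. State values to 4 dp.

Normal-equation sums: Σx·x = 264, Σx = 28, Σ1 = 5.
Moment sums: Σx·y = 488, Σy = 46.
Determinant 264·5 − 28² = 536.
m = (488·5 − 28·46)/536 = 144/67; c = (264·46 − 28·488)/536 = -190/67.
At x = 1: ŷ = (144/67)·(1) + (-190/67)·(1) = -46/67.

ŷ = -0.6866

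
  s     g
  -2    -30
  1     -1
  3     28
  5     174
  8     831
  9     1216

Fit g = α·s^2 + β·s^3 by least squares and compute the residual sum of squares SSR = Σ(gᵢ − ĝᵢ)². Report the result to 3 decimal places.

With design matrix A, AᵀA = [[11380, 95154]; [95154, 810004]] and Aᵀg = [156161, 1334681]ᵀ.
Determinant 11380·810004 − 95154² = 163561804.
α = (156161·810004 − 95154·1334681)/163561804 = -254600615/81780902; β = (11380·1334681 − 95154·156161)/163561804 = 164662993/81780902.
Residuals: -3097912/2152129, 4078360/40890451, 67684990/40890451, 6009099/40890451, -26541747/40890451, 2064625/5841493; SSR = 220390669/40890451.

SSR = 5.390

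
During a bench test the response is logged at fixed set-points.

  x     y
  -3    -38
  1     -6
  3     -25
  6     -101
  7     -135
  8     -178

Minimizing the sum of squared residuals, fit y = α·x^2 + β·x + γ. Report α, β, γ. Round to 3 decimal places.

α = -2.959, β = 2.044, γ = -5.131

MᵀM·[α, β, γ]ᵀ = Mᵀy reads: 7956·α + 1072·β + 168·γ = -22216;  1072·α + 168·β + 22·γ = -2942;  168·α + 22·β + 6·γ = -483.
(Σx^2·x^2 = 7956, Σx^2·x = 1072, Σx^2 = 168, Σx·x = 168, Σx = 22, Σ1 = 6, Σx^2·y = -22216, Σx·y = -2942, Σy = -483.)
Inverting the 3×3 Gram matrix, [α, β, γ]ᵀ = [-84422/28527, 38865/19018, -146365/28527]ᵀ.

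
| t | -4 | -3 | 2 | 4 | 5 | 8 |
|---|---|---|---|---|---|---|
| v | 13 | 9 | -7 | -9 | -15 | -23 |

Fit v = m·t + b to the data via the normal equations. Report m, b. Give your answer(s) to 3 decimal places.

Normal-equation sums: Σt·t = 134, Σt = 12, Σ1 = 6.
Moment sums: Σt·v = -388, Σv = -32.
AᵀA·[m, b]ᵀ = Aᵀv becomes [[134, 12]; [12, 6]]·[m, b]ᵀ = [-388, -32]ᵀ.
Eliminating b: 6·(row 1) − 12·(row 2) gives 660·m = 6·(-388) − 12·(-32) = -1944, so m = -162/55.
Then b = ((-32) − 12·(-162/55))/6 = 92/165.

m = -2.945, b = 0.558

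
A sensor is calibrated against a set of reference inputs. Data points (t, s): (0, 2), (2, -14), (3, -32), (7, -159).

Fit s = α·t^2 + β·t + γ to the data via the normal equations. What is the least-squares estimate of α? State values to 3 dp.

From the data, Σt^2·t^2 = 2498, Σt^2·t = 378, Σt^2 = 62, Σt·t = 62, Σt = 12, Σ1 = 4.
For Aᵀs: Σt^2·s = -8135, Σt·s = -1237, Σs = -203.
So AᵀA·[α, β, γ]ᵀ = Aᵀs: [[2498, 378, 62]; [378, 62, 12]; [62, 12, 4]]·[α, β, γ]ᵀ = [-8135, -1237, -203]ᵀ.
Solving the 3×3 system (Gaussian elimination) gives α = -9125/3098, β = -3722/1549, γ = 3273/1549.

α = -2.945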